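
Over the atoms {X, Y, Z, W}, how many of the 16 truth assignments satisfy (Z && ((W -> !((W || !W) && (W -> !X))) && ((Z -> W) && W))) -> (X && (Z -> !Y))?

Initial set: {T ((Z && ((W -> !((W || !W) && (W -> !X))) && ((Z -> W) && W))) -> (X && (Z -> !Y)))}.
T ((Z && ((W -> !((W || !W) && (W -> !X))) && ((Z -> W) && W))) -> (X && (Z -> !Y))): β-rule — branch into F (Z && ((W -> !((W || !W) && (W -> !X))) && ((Z -> W) && W)))  //  T (X && (Z -> !Y)).
  branch 1 (add F (Z && ((W -> !((W || !W) && (W -> !X))) && ((Z -> W) && W)))):
    F (Z && ((W -> !((W || !W) && (W -> !X))) && ((Z -> W) && W))): β-rule — branch into F Z  //  F ((W -> !((W || !W) && (W -> !X))) && ((Z -> W) && W)).
      branch 1.1 (add F Z):
        ○ open, literals {Z=F}.
      branch 1.2 (add F ((W -> !((W || !W) && (W -> !X))) && ((Z -> W) && W))):
        F ((W -> !((W || !W) && (W -> !X))) && ((Z -> W) && W)): β-rule — branch into F (W -> !((W || !W) && (W -> !X)))  //  F ((Z -> W) && W).
          branch 1.2.1 (add F (W -> !((W || !W) && (W -> !X)))):
            F (W -> !((W || !W) && (W -> !X))): α-rule — add T W, F !((W || !W) && (W -> !X)).
            F !((W || !W) && (W -> !X)): α-rule — add T (W || !W), T (W -> !X).
            T (W || !W): β-rule — branch into T W  //  T !W.
              branch 1.2.1.1 (add T W):
                T (W -> !X): β-rule — branch into F W  //  T !X.
                  branch 1.2.1.1.1 (add F W):
                    × closes — contains both W and !W.
                  branch 1.2.1.1.2 (add T !X):
                    ○ open, literals {W=T, X=F}.
              branch 1.2.1.2 (add T !W):
                × closes — contains both W and !W.
          branch 1.2.2 (add F ((Z -> W) && W)):
            F ((Z -> W) && W): β-rule — branch into F (Z -> W)  //  F W.
              branch 1.2.2.1 (add F (Z -> W)):
                F (Z -> W): α-rule — add T Z, F W.
                ○ open, literals {W=F, Z=T}.
              branch 1.2.2.2 (add F W):
                ○ open, literals {W=F}.
  branch 2 (add T (X && (Z -> !Y))):
    T (X && (Z -> !Y)): α-rule — add T X, T (Z -> !Y).
    T (Z -> !Y): β-rule — branch into F Z  //  T !Y.
      branch 2.1 (add F Z):
        ○ open, literals {X=T, Z=F}.
      branch 2.2 (add T !Y):
        ○ open, literals {X=T, Y=F}.
2 branches closed, 6 open.
Each open branch fixes some atoms; the unmentioned ones are free. Counting distinct full assignments: branch {Z=F} (X, Y, W) contributes 8 new; branch {W=T, X=F} (Y, Z) contributes 2 new; branch {W=F, Z=T} (X, Y) contributes 4 new; branch {W=F} (X, Y, Z) contributes 0 new; branch {X=T, Z=F} (Y, W) contributes 0 new; branch {X=T, Y=F} (Z, W) contributes 1 new. Total: 15.

15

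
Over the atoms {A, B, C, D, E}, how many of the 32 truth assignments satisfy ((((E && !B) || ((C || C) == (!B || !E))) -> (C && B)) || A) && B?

14

Initial set: {(((((E && !B) || ((C || C) == (!B || !E))) -> (C && B)) || A) && B)}.
(((((E && !B) || ((C || C) == (!B || !E))) -> (C && B)) || A) && B): α-rule — add ((((E && !B) || ((C || C) == (!B || !E))) -> (C && B)) || A), B.
((((E && !B) || ((C || C) == (!B || !E))) -> (C && B)) || A): β-rule — branch into (((E && !B) || ((C || C) == (!B || !E))) -> (C && B))  //  A.
  branch 1 (add (((E && !B) || ((C || C) == (!B || !E))) -> (C && B))):
    (((E && !B) || ((C || C) == (!B || !E))) -> (C && B)): β-rule — branch into !((E && !B) || ((C || C) == (!B || !E)))  //  (C && B).
      branch 1.1 (add !((E && !B) || ((C || C) == (!B || !E)))):
        !((E && !B) || ((C || C) == (!B || !E))): α-rule — add !(E && !B), !((C || C) == (!B || !E)).
        !(E && !B): β-rule — branch into !E  //  !!B.
          branch 1.1.1 (add !E):
            !((C || C) == (!B || !E)): β-rule — branch into (C || C), !(!B || !E)  //  !(C || C), (!B || !E).
              branch 1.1.1.1 (add (C || C), !(!B || !E)):
                !(!B || !E): α-rule — add !!B, !!E.
                × closes — contains both E and !E.
              branch 1.1.1.2 (add !(C || C), (!B || !E)):
                !(C || C): α-rule — add !C, !C.
                (!B || !E): β-rule — branch into !B  //  !E.
                  branch 1.1.1.2.1 (add !B):
                    × closes — contains both B and !B.
                  branch 1.1.1.2.2 (add !E):
                    ○ open, literals {B=T, C=F, E=F}.
          branch 1.1.2 (add !!B):
            !((C || C) == (!B || !E)): β-rule — branch into (C || C), !(!B || !E)  //  !(C || C), (!B || !E).
              branch 1.1.2.1 (add (C || C), !(!B || !E)):
                !(!B || !E): α-rule — add !!B, !!E.
                (C || C): β-rule — branch into C  //  C.
                  branch 1.1.2.1.1 (add C):
                    ○ open, literals {B=T, C=T, E=T}.
                  branch 1.1.2.1.2 (add C):
                    ○ open, literals {B=T, C=T, E=T}.
              branch 1.1.2.2 (add !(C || C), (!B || !E)):
                !(C || C): α-rule — add !C, !C.
                (!B || !E): β-rule — branch into !B  //  !E.
                  branch 1.1.2.2.1 (add !B):
                    × closes — contains both B and !B.
                  branch 1.1.2.2.2 (add !E):
                    ○ open, literals {B=T, C=F, E=F}.
      branch 1.2 (add (C && B)):
        (C && B): α-rule — add C, B.
        ○ open, literals {B=T, C=T}.
  branch 2 (add A):
    ○ open, literals {A=T, B=T}.
3 branches closed, 6 open.
Each open branch fixes some atoms; the unmentioned ones are free. Counting distinct full assignments: branch {B=T, C=F, E=F} (A, D) contributes 4 new; branch {B=T, C=T, E=T} (A, D) contributes 4 new; branch {B=T, C=T, E=T} (A, D) contributes 0 new; branch {B=T, C=F, E=F} (A, D) contributes 0 new; branch {B=T, C=T} (A, D, E) contributes 4 new; branch {A=T, B=T} (C, D, E) contributes 2 new. Total: 14.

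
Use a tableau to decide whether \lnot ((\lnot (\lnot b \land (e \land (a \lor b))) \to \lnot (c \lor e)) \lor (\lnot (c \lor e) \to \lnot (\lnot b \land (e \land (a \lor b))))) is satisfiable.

Initial set: {\lnot ((\lnot (\lnot b \land (e \land (a \lor b))) \to \lnot (c \lor e)) \lor (\lnot (c \lor e) \to \lnot (\lnot b \land (e \land (a \lor b)))))}.
\lnot ((\lnot (\lnot b \land (e \land (a \lor b))) \to \lnot (c \lor e)) \lor (\lnot (c \lor e) \to \lnot (\lnot b \land (e \land (a \lor b))))): α-rule — add \lnot (\lnot (\lnot b \land (e \land (a \lor b))) \to \lnot (c \lor e)), \lnot (\lnot (c \lor e) \to \lnot (\lnot b \land (e \land (a \lor b)))).
\lnot (\lnot (\lnot b \land (e \land (a \lor b))) \to \lnot (c \lor e)): α-rule — add \lnot (\lnot b \land (e \land (a \lor b))), \lnot \lnot (c \lor e).
\lnot (\lnot (c \lor e) \to \lnot (\lnot b \land (e \land (a \lor b)))): α-rule — add \lnot (c \lor e), \lnot \lnot (\lnot b \land (e \land (a \lor b))).
\lnot (c \lor e): α-rule — add \lnot c, \lnot e.
\lnot \lnot (\lnot b \land (e \land (a \lor b))): α-rule — add \lnot b, (e \land (a \lor b)).
(e \land (a \lor b)): α-rule — add e, (a \lor b).
× closes — contains both e and \lnot e.
All 1 branch closes.
Every branch closed; the formula is unsatisfiable.

Unsatisfiable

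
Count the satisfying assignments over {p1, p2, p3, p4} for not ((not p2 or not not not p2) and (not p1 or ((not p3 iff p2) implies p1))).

Initial set: {not ((not p2 or not not not p2) and (not p1 or ((not p3 iff p2) implies p1)))}.
not ((not p2 or not not not p2) and (not p1 or ((not p3 iff p2) implies p1))): β-rule — branch into not (not p2 or not not not p2)  //  not (not p1 or ((not p3 iff p2) implies p1)).
  branch 1 (add not (not p2 or not not not p2)):
    not (not p2 or not not not p2): α-rule — add not not p2, not not not not p2.
    not not not not p2: drop double negation, giving not not p2.
    ○ open, literals {p2=T}.
  branch 2 (add not (not p1 or ((not p3 iff p2) implies p1))):
    not (not p1 or ((not p3 iff p2) implies p1)): α-rule — add not not p1, not ((not p3 iff p2) implies p1).
    not ((not p3 iff p2) implies p1): α-rule — add (not p3 iff p2), not p1.
    × closes — contains both p1 and not p1.
1 branch closed, 1 open.
Each open branch fixes some atoms; the unmentioned ones are free. Counting distinct full assignments: branch {p2=T} (p1, p3, p4) contributes 8 new. Total: 8.

8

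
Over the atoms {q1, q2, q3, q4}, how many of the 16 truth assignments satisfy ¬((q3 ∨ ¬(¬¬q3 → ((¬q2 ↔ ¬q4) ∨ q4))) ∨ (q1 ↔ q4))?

4

Initial set: {T ¬((q3 ∨ ¬(¬¬q3 → ((¬q2 ↔ ¬q4) ∨ q4))) ∨ (q1 ↔ q4))}.
T ¬((q3 ∨ ¬(¬¬q3 → ((¬q2 ↔ ¬q4) ∨ q4))) ∨ (q1 ↔ q4)): α-rule — add F (q3 ∨ ¬(¬¬q3 → ((¬q2 ↔ ¬q4) ∨ q4))), F (q1 ↔ q4).
F (q3 ∨ ¬(¬¬q3 → ((¬q2 ↔ ¬q4) ∨ q4))): α-rule — add F q3, F ¬(¬¬q3 → ((¬q2 ↔ ¬q4) ∨ q4)).
F (q1 ↔ q4): β-rule — branch into T q1, F q4  //  F q1, T q4.
  branch 1 (add T q1, F q4):
    F ¬(¬¬q3 → ((¬q2 ↔ ¬q4) ∨ q4)): β-rule — branch into F ¬¬q3  //  T ((¬q2 ↔ ¬q4) ∨ q4).
      branch 1.1 (add F ¬¬q3):
        F ¬¬q3: drop double negation, giving F q3.
        ○ open, literals {q1=T, q3=F, q4=F}.
      branch 1.2 (add T ((¬q2 ↔ ¬q4) ∨ q4)):
        T ((¬q2 ↔ ¬q4) ∨ q4): β-rule — branch into T (¬q2 ↔ ¬q4)  //  T q4.
          branch 1.2.1 (add T (¬q2 ↔ ¬q4)):
            T (¬q2 ↔ ¬q4): β-rule — branch into T ¬q2, T ¬q4  //  F ¬q2, F ¬q4.
              branch 1.2.1.1 (add T ¬q2, T ¬q4):
                ○ open, literals {q1=T, q2=F, q3=F, q4=F}.
              branch 1.2.1.2 (add F ¬q2, F ¬q4):
                × closes — contains both q4 and ¬q4.
          branch 1.2.2 (add T q4):
            × closes — contains both q4 and ¬q4.
  branch 2 (add F q1, T q4):
    F ¬(¬¬q3 → ((¬q2 ↔ ¬q4) ∨ q4)): β-rule — branch into F ¬¬q3  //  T ((¬q2 ↔ ¬q4) ∨ q4).
      branch 2.1 (add F ¬¬q3):
        F ¬¬q3: drop double negation, giving F q3.
        ○ open, literals {q1=F, q3=F, q4=T}.
      branch 2.2 (add T ((¬q2 ↔ ¬q4) ∨ q4)):
        T ((¬q2 ↔ ¬q4) ∨ q4): β-rule — branch into T (¬q2 ↔ ¬q4)  //  T q4.
          branch 2.2.1 (add T (¬q2 ↔ ¬q4)):
            T (¬q2 ↔ ¬q4): β-rule — branch into T ¬q2, T ¬q4  //  F ¬q2, F ¬q4.
              branch 2.2.1.1 (add T ¬q2, T ¬q4):
                × closes — contains both q4 and ¬q4.
              branch 2.2.1.2 (add F ¬q2, F ¬q4):
                ○ open, literals {q1=F, q2=T, q3=F, q4=T}.
          branch 2.2.2 (add T q4):
            ○ open, literals {q1=F, q3=F, q4=T}.
3 branches closed, 5 open.
Each open branch fixes some atoms; the unmentioned ones are free. Counting distinct full assignments: branch {q1=T, q3=F, q4=F} (q2) contributes 2 new; branch {q1=T, q2=F, q3=F, q4=F} (none free) contributes 0 new; branch {q1=F, q3=F, q4=T} (q2) contributes 2 new; branch {q1=F, q2=T, q3=F, q4=T} (none free) contributes 0 new; branch {q1=F, q3=F, q4=T} (q2) contributes 0 new. Total: 4.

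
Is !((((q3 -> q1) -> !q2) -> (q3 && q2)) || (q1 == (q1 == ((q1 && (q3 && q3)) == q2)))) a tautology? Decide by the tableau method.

Assume the negation and expand:
Initial set: {!!((((q3 -> q1) -> !q2) -> (q3 && q2)) || (q1 == (q1 == ((q1 && (q3 && q3)) == q2))))}.
!!((((q3 -> q1) -> !q2) -> (q3 && q2)) || (q1 == (q1 == ((q1 && (q3 && q3)) == q2)))): β-rule — branch into (((q3 -> q1) -> !q2) -> (q3 && q2))  //  (q1 == (q1 == ((q1 && (q3 && q3)) == q2))).
  branch 1 (add (((q3 -> q1) -> !q2) -> (q3 && q2))):
    (((q3 -> q1) -> !q2) -> (q3 && q2)): β-rule — branch into !((q3 -> q1) -> !q2)  //  (q3 && q2).
      branch 1.1 (add !((q3 -> q1) -> !q2)):
        !((q3 -> q1) -> !q2): α-rule — add (q3 -> q1), !!q2.
        (q3 -> q1): β-rule — branch into !q3  //  q1.
          branch 1.1.1 (add !q3):
            ○ open, literals {q2=T, q3=F}.
          branch 1.1.2 (add q1):
            ○ open, literals {q1=T, q2=T}.
      branch 1.2 (add (q3 && q2)):
        (q3 && q2): α-rule — add q3, q2.
        ○ open, literals {q2=T, q3=T}.
  branch 2 (add (q1 == (q1 == ((q1 && (q3 && q3)) == q2)))):
    (q1 == (q1 == ((q1 && (q3 && q3)) == q2))): β-rule — branch into q1, (q1 == ((q1 && (q3 && q3)) == q2))  //  !q1, !(q1 == ((q1 && (q3 && q3)) == q2)).
      branch 2.1 (add q1, (q1 == ((q1 && (q3 && q3)) == q2))):
        (q1 == ((q1 && (q3 && q3)) == q2)): β-rule — branch into q1, ((q1 && (q3 && q3)) == q2)  //  !q1, !((q1 && (q3 && q3)) == q2).
          branch 2.1.1 (add q1, ((q1 && (q3 && q3)) == q2)):
            ((q1 && (q3 && q3)) == q2): β-rule — branch into (q1 && (q3 && q3)), q2  //  !(q1 && (q3 && q3)), !q2.
              branch 2.1.1.1 (add (q1 && (q3 && q3)), q2):
                (q1 && (q3 && q3)): α-rule — add q1, (q3 && q3).
                (q3 && q3): α-rule — add q3, q3.
                ○ open, literals {q1=T, q2=T, q3=T}.
              branch 2.1.1.2 (add !(q1 && (q3 && q3)), !q2):
                !(q1 && (q3 && q3)): β-rule — branch into !q1  //  !(q3 && q3).
                  branch 2.1.1.2.1 (add !q1):
                    × closes — contains both q1 and !q1.
                  branch 2.1.1.2.2 (add !(q3 && q3)):
                    !(q3 && q3): β-rule — branch into !q3  //  !q3.
                      branch 2.1.1.2.2.1 (add !q3):
                        ○ open, literals {q1=T, q2=F, q3=F}.
                      branch 2.1.1.2.2.2 (add !q3):
                        ○ open, literals {q1=T, q2=F, q3=F}.
          branch 2.1.2 (add !q1, !((q1 && (q3 && q3)) == q2)):
            × closes — contains both q1 and !q1.
      branch 2.2 (add !q1, !(q1 == ((q1 && (q3 && q3)) == q2))):
        !(q1 == ((q1 && (q3 && q3)) == q2)): β-rule — branch into q1, !((q1 && (q3 && q3)) == q2)  //  !q1, ((q1 && (q3 && q3)) == q2).
          branch 2.2.1 (add q1, !((q1 && (q3 && q3)) == q2)):
            × closes — contains both q1 and !q1.
          branch 2.2.2 (add !q1, ((q1 && (q3 && q3)) == q2)):
            ((q1 && (q3 && q3)) == q2): β-rule — branch into (q1 && (q3 && q3)), q2  //  !(q1 && (q3 && q3)), !q2.
              branch 2.2.2.1 (add (q1 && (q3 && q3)), q2):
                (q1 && (q3 && q3)): α-rule — add q1, (q3 && q3).
                × closes — contains both q1 and !q1.
              branch 2.2.2.2 (add !(q1 && (q3 && q3)), !q2):
                !(q1 && (q3 && q3)): β-rule — branch into !q1  //  !(q3 && q3).
                  branch 2.2.2.2.1 (add !q1):
                    ○ open, literals {q1=F, q2=F}.
                  branch 2.2.2.2.2 (add !(q3 && q3)):
                    !(q3 && q3): β-rule — branch into !q3  //  !q3.
                      branch 2.2.2.2.2.1 (add !q3):
                        ○ open, literals {q1=F, q2=F, q3=F}.
                      branch 2.2.2.2.2.2 (add !q3):
                        ○ open, literals {q1=F, q2=F, q3=F}.
4 branches closed, 9 open.
An open branch gives a countermodel: q2=T, q3=F (unmentioned atoms arbitrary); under it the original formula is false.

Not valid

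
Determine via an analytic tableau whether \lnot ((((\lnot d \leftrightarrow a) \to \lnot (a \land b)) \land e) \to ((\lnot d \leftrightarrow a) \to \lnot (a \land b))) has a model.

Unsatisfiable

Initial set: {\lnot ((((\lnot d \leftrightarrow a) \to \lnot (a \land b)) \land e) \to ((\lnot d \leftrightarrow a) \to \lnot (a \land b)))}.
\lnot ((((\lnot d \leftrightarrow a) \to \lnot (a \land b)) \land e) \to ((\lnot d \leftrightarrow a) \to \lnot (a \land b))): α-rule — add (((\lnot d \leftrightarrow a) \to \lnot (a \land b)) \land e), \lnot ((\lnot d \leftrightarrow a) \to \lnot (a \land b)).
(((\lnot d \leftrightarrow a) \to \lnot (a \land b)) \land e): α-rule — add ((\lnot d \leftrightarrow a) \to \lnot (a \land b)), e.
\lnot ((\lnot d \leftrightarrow a) \to \lnot (a \land b)): α-rule — add (\lnot d \leftrightarrow a), \lnot \lnot (a \land b).
\lnot \lnot (a \land b): α-rule — add a, b.
((\lnot d \leftrightarrow a) \to \lnot (a \land b)): β-rule — branch into \lnot (\lnot d \leftrightarrow a)  //  \lnot (a \land b).
  branch 1 (add \lnot (\lnot d \leftrightarrow a)):
    (\lnot d \leftrightarrow a): β-rule — branch into \lnot d, a  //  \lnot \lnot d, \lnot a.
      branch 1.1 (add \lnot d, a):
        \lnot (\lnot d \leftrightarrow a): β-rule — branch into \lnot d, \lnot a  //  \lnot \lnot d, a.
          branch 1.1.1 (add \lnot d, \lnot a):
            × closes — contains both a and \lnot a.
          branch 1.1.2 (add \lnot \lnot d, a):
            × closes — contains both d and \lnot d.
      branch 1.2 (add \lnot \lnot d, \lnot a):
        × closes — contains both a and \lnot a.
  branch 2 (add \lnot (a \land b)):
    (\lnot d \leftrightarrow a): β-rule — branch into \lnot d, a  //  \lnot \lnot d, \lnot a.
      branch 2.1 (add \lnot d, a):
        \lnot (a \land b): β-rule — branch into \lnot a  //  \lnot b.
          branch 2.1.1 (add \lnot a):
            × closes — contains both a and \lnot a.
          branch 2.1.2 (add \lnot b):
            × closes — contains both b and \lnot b.
      branch 2.2 (add \lnot \lnot d, \lnot a):
        × closes — contains both a and \lnot a.
All 6 branches close.
Every branch closed; the formula is unsatisfiable.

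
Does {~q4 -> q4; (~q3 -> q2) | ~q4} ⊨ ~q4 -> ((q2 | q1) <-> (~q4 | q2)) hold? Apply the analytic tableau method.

Initial set: {(~q4 -> q4); ((~q3 -> q2) | ~q4); ~(~q4 -> ((q2 | q1) <-> (~q4 | q2)))}.
~(~q4 -> ((q2 | q1) <-> (~q4 | q2))): α-rule — add ~q4, ~((q2 | q1) <-> (~q4 | q2)).
(~q4 -> q4): β-rule — branch into ~~q4  //  q4.
  branch 1 (add ~~q4):
    × closes — contains both q4 and ~q4.
  branch 2 (add q4):
    × closes — contains both q4 and ~q4.
All 2 branches close.
Every branch closed, so the premises entail the conclusion.

Yes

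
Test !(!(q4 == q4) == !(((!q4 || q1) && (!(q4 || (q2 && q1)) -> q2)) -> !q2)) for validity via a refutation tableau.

Not valid

Assume the negation and expand:
Initial set: {!!(!(q4 == q4) == !(((!q4 || q1) && (!(q4 || (q2 && q1)) -> q2)) -> !q2))}.
!!(!(q4 == q4) == !(((!q4 || q1) && (!(q4 || (q2 && q1)) -> q2)) -> !q2)): β-rule — branch into !(q4 == q4), !(((!q4 || q1) && (!(q4 || (q2 && q1)) -> q2)) -> !q2)  //  !!(q4 == q4), !!(((!q4 || q1) && (!(q4 || (q2 && q1)) -> q2)) -> !q2).
  branch 1 (add !(q4 == q4), !(((!q4 || q1) && (!(q4 || (q2 && q1)) -> q2)) -> !q2)):
    !(((!q4 || q1) && (!(q4 || (q2 && q1)) -> q2)) -> !q2): α-rule — add ((!q4 || q1) && (!(q4 || (q2 && q1)) -> q2)), !!q2.
    ((!q4 || q1) && (!(q4 || (q2 && q1)) -> q2)): α-rule — add (!q4 || q1), (!(q4 || (q2 && q1)) -> q2).
    !(q4 == q4): β-rule — branch into q4, !q4  //  !q4, q4.
      branch 1.1 (add q4, !q4):
        × closes — contains both q4 and !q4.
      branch 1.2 (add !q4, q4):
        × closes — contains both q4 and !q4.
  branch 2 (add !!(q4 == q4), !!(((!q4 || q1) && (!(q4 || (q2 && q1)) -> q2)) -> !q2)):
    !!(q4 == q4): β-rule — branch into q4, q4  //  !q4, !q4.
      branch 2.1 (add q4, q4):
        !!(((!q4 || q1) && (!(q4 || (q2 && q1)) -> q2)) -> !q2): β-rule — branch into !((!q4 || q1) && (!(q4 || (q2 && q1)) -> q2))  //  !q2.
          branch 2.1.1 (add !((!q4 || q1) && (!(q4 || (q2 && q1)) -> q2))):
            !((!q4 || q1) && (!(q4 || (q2 && q1)) -> q2)): β-rule — branch into !(!q4 || q1)  //  !(!(q4 || (q2 && q1)) -> q2).
              branch 2.1.1.1 (add !(!q4 || q1)):
                !(!q4 || q1): α-rule — add !!q4, !q1.
                ○ open, literals {q1=false, q4=true}.
              branch 2.1.1.2 (add !(!(q4 || (q2 && q1)) -> q2)):
                !(!(q4 || (q2 && q1)) -> q2): α-rule — add !(q4 || (q2 && q1)), !q2.
                !(q4 || (q2 && q1)): α-rule — add !q4, !(q2 && q1).
                × closes — contains both q4 and !q4.
          branch 2.1.2 (add !q2):
            ○ open, literals {q2=false, q4=true}.
      branch 2.2 (add !q4, !q4):
        !!(((!q4 || q1) && (!(q4 || (q2 && q1)) -> q2)) -> !q2): β-rule — branch into !((!q4 || q1) && (!(q4 || (q2 && q1)) -> q2))  //  !q2.
          branch 2.2.1 (add !((!q4 || q1) && (!(q4 || (q2 && q1)) -> q2))):
            !((!q4 || q1) && (!(q4 || (q2 && q1)) -> q2)): β-rule — branch into !(!q4 || q1)  //  !(!(q4 || (q2 && q1)) -> q2).
              branch 2.2.1.1 (add !(!q4 || q1)):
                !(!q4 || q1): α-rule — add !!q4, !q1.
                × closes — contains both q4 and !q4.
              branch 2.2.1.2 (add !(!(q4 || (q2 && q1)) -> q2)):
                !(!(q4 || (q2 && q1)) -> q2): α-rule — add !(q4 || (q2 && q1)), !q2.
                !(q4 || (q2 && q1)): α-rule — add !q4, !(q2 && q1).
                !(q2 && q1): β-rule — branch into !q2  //  !q1.
                  branch 2.2.1.2.1 (add !q2):
                    ○ open, literals {q2=false, q4=false}.
                  branch 2.2.1.2.2 (add !q1):
                    ○ open, literals {q1=false, q2=false, q4=false}.
          branch 2.2.2 (add !q2):
            ○ open, literals {q2=false, q4=false}.
4 branches closed, 5 open.
An open branch gives a countermodel: q1=false, q4=true (unmentioned atoms arbitrary); under it the original formula is false.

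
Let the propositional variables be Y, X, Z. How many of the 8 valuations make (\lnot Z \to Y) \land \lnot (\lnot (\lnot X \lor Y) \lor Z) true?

2

Initial set: {T ((\lnot Z \to Y) \land \lnot (\lnot (\lnot X \lor Y) \lor Z))}.
T ((\lnot Z \to Y) \land \lnot (\lnot (\lnot X \lor Y) \lor Z)): α-rule — add T (\lnot Z \to Y), T \lnot (\lnot (\lnot X \lor Y) \lor Z).
T \lnot (\lnot (\lnot X \lor Y) \lor Z): α-rule — add F \lnot (\lnot X \lor Y), F Z.
T (\lnot Z \to Y): β-rule — branch into F \lnot Z  //  T Y.
  branch 1 (add F \lnot Z):
    × closes — contains both Z and \lnot Z.
  branch 2 (add T Y):
    F \lnot (\lnot X \lor Y): β-rule — branch into T \lnot X  //  T Y.
      branch 2.1 (add T \lnot X):
        ○ open, literals {X=false, Y=true, Z=false}.
      branch 2.2 (add T Y):
        ○ open, literals {Y=true, Z=false}.
1 branch closed, 2 open.
Each open branch fixes some atoms; the unmentioned ones are free. Counting distinct full assignments: branch {X=false, Y=true, Z=false} (none free) contributes 1 new; branch {Y=true, Z=false} (X) contributes 1 new. Total: 2.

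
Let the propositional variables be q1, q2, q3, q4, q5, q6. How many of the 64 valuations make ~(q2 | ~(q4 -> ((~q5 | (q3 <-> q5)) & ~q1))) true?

Initial set: {~(q2 | ~(q4 -> ((~q5 | (q3 <-> q5)) & ~q1)))}.
~(q2 | ~(q4 -> ((~q5 | (q3 <-> q5)) & ~q1))): α-rule — add ~q2, ~~(q4 -> ((~q5 | (q3 <-> q5)) & ~q1)).
~~(q4 -> ((~q5 | (q3 <-> q5)) & ~q1)): β-rule — branch into ~q4  //  ((~q5 | (q3 <-> q5)) & ~q1).
  branch 1 (add ~q4):
    ○ open, literals {q2=F, q4=F}.
  branch 2 (add ((~q5 | (q3 <-> q5)) & ~q1)):
    ((~q5 | (q3 <-> q5)) & ~q1): α-rule — add (~q5 | (q3 <-> q5)), ~q1.
    (~q5 | (q3 <-> q5)): β-rule — branch into ~q5  //  (q3 <-> q5).
      branch 2.1 (add ~q5):
        ○ open, literals {q1=F, q2=F, q5=F}.
      branch 2.2 (add (q3 <-> q5)):
        (q3 <-> q5): β-rule — branch into q3, q5  //  ~q3, ~q5.
          branch 2.2.1 (add q3, q5):
            ○ open, literals {q1=F, q2=F, q3=T, q5=T}.
          branch 2.2.2 (add ~q3, ~q5):
            ○ open, literals {q1=F, q2=F, q3=F, q5=F}.
0 branches closed, 4 open.
Each open branch fixes some atoms; the unmentioned ones are free. Counting distinct full assignments: branch {q2=F, q4=F} (q1, q3, q5, q6) contributes 16 new; branch {q1=F, q2=F, q5=F} (q3, q4, q6) contributes 4 new; branch {q1=F, q2=F, q3=T, q5=T} (q4, q6) contributes 2 new; branch {q1=F, q2=F, q3=F, q5=F} (q4, q6) contributes 0 new. Total: 22.

22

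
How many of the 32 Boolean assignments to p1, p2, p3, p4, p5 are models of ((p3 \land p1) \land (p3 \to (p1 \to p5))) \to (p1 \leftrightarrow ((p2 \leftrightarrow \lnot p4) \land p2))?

Initial set: {(((p3 \land p1) \land (p3 \to (p1 \to p5))) \to (p1 \leftrightarrow ((p2 \leftrightarrow \lnot p4) \land p2)))}.
(((p3 \land p1) \land (p3 \to (p1 \to p5))) \to (p1 \leftrightarrow ((p2 \leftrightarrow \lnot p4) \land p2))): β-rule — branch into \lnot ((p3 \land p1) \land (p3 \to (p1 \to p5)))  //  (p1 \leftrightarrow ((p2 \leftrightarrow \lnot p4) \land p2)).
  branch 1 (add \lnot ((p3 \land p1) \land (p3 \to (p1 \to p5)))):
    \lnot ((p3 \land p1) \land (p3 \to (p1 \to p5))): β-rule — branch into \lnot (p3 \land p1)  //  \lnot (p3 \to (p1 \to p5)).
      branch 1.1 (add \lnot (p3 \land p1)):
        \lnot (p3 \land p1): β-rule — branch into \lnot p3  //  \lnot p1.
          branch 1.1.1 (add \lnot p3):
            ○ open, literals {p3=false}.
          branch 1.1.2 (add \lnot p1):
            ○ open, literals {p1=false}.
      branch 1.2 (add \lnot (p3 \to (p1 \to p5))):
        \lnot (p3 \to (p1 \to p5)): α-rule — add p3, \lnot (p1 \to p5).
        \lnot (p1 \to p5): α-rule — add p1, \lnot p5.
        ○ open, literals {p1=true, p3=true, p5=false}.
  branch 2 (add (p1 \leftrightarrow ((p2 \leftrightarrow \lnot p4) \land p2))):
    (p1 \leftrightarrow ((p2 \leftrightarrow \lnot p4) \land p2)): β-rule — branch into p1, ((p2 \leftrightarrow \lnot p4) \land p2)  //  \lnot p1, \lnot ((p2 \leftrightarrow \lnot p4) \land p2).
      branch 2.1 (add p1, ((p2 \leftrightarrow \lnot p4) \land p2)):
        ((p2 \leftrightarrow \lnot p4) \land p2): α-rule — add (p2 \leftrightarrow \lnot p4), p2.
        (p2 \leftrightarrow \lnot p4): β-rule — branch into p2, \lnot p4  //  \lnot p2, \lnot \lnot p4.
          branch 2.1.1 (add p2, \lnot p4):
            ○ open, literals {p1=true, p2=true, p4=false}.
          branch 2.1.2 (add \lnot p2, \lnot \lnot p4):
            × closes — contains both p2 and \lnot p2.
      branch 2.2 (add \lnot p1, \lnot ((p2 \leftrightarrow \lnot p4) \land p2)):
        \lnot ((p2 \leftrightarrow \lnot p4) \land p2): β-rule — branch into \lnot (p2 \leftrightarrow \lnot p4)  //  \lnot p2.
          branch 2.2.1 (add \lnot (p2 \leftrightarrow \lnot p4)):
            \lnot (p2 \leftrightarrow \lnot p4): β-rule — branch into p2, \lnot \lnot p4  //  \lnot p2, \lnot p4.
              branch 2.2.1.1 (add p2, \lnot \lnot p4):
                ○ open, literals {p1=false, p2=true, p4=true}.
              branch 2.2.1.2 (add \lnot p2, \lnot p4):
                ○ open, literals {p1=false, p2=false, p4=false}.
          branch 2.2.2 (add \lnot p2):
            ○ open, literals {p1=false, p2=false}.
1 branch closed, 7 open.
Each open branch fixes some atoms; the unmentioned ones are free. Counting distinct full assignments: branch {p3=false} (p1, p2, p4, p5) contributes 16 new; branch {p1=false} (p2, p3, p4, p5) contributes 8 new; branch {p1=true, p3=true, p5=false} (p2, p4) contributes 4 new; branch {p1=true, p2=true, p4=false} (p3, p5) contributes 1 new; branch {p1=false, p2=true, p4=true} (p3, p5) contributes 0 new; branch {p1=false, p2=false, p4=false} (p3, p5) contributes 0 new; branch {p1=false, p2=false} (p3, p4, p5) contributes 0 new. Total: 29.

29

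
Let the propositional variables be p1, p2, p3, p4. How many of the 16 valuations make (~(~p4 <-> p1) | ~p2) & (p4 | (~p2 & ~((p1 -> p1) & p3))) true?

8

Initial set: {((~(~p4 <-> p1) | ~p2) & (p4 | (~p2 & ~((p1 -> p1) & p3))))}.
((~(~p4 <-> p1) | ~p2) & (p4 | (~p2 & ~((p1 -> p1) & p3)))): α-rule — add (~(~p4 <-> p1) | ~p2), (p4 | (~p2 & ~((p1 -> p1) & p3))).
(~(~p4 <-> p1) | ~p2): β-rule — branch into ~(~p4 <-> p1)  //  ~p2.
  branch 1 (add ~(~p4 <-> p1)):
    (p4 | (~p2 & ~((p1 -> p1) & p3))): β-rule — branch into p4  //  (~p2 & ~((p1 -> p1) & p3)).
      branch 1.1 (add p4):
        ~(~p4 <-> p1): β-rule — branch into ~p4, ~p1  //  ~~p4, p1.
          branch 1.1.1 (add ~p4, ~p1):
            × closes — contains both p4 and ~p4.
          branch 1.1.2 (add ~~p4, p1):
            ○ open, literals {p1=T, p4=T}.
      branch 1.2 (add (~p2 & ~((p1 -> p1) & p3))):
        (~p2 & ~((p1 -> p1) & p3)): α-rule — add ~p2, ~((p1 -> p1) & p3).
        ~(~p4 <-> p1): β-rule — branch into ~p4, ~p1  //  ~~p4, p1.
          branch 1.2.1 (add ~p4, ~p1):
            ~((p1 -> p1) & p3): β-rule — branch into ~(p1 -> p1)  //  ~p3.
              branch 1.2.1.1 (add ~(p1 -> p1)):
                ~(p1 -> p1): α-rule — add p1, ~p1.
                × closes — contains both p1 and ~p1.
              branch 1.2.1.2 (add ~p3):
                ○ open, literals {p1=F, p2=F, p3=F, p4=F}.
          branch 1.2.2 (add ~~p4, p1):
            ~((p1 -> p1) & p3): β-rule — branch into ~(p1 -> p1)  //  ~p3.
              branch 1.2.2.1 (add ~(p1 -> p1)):
                ~(p1 -> p1): α-rule — add p1, ~p1.
                × closes — contains both p1 and ~p1.
              branch 1.2.2.2 (add ~p3):
                ○ open, literals {p1=T, p2=F, p3=F, p4=T}.
  branch 2 (add ~p2):
    (p4 | (~p2 & ~((p1 -> p1) & p3))): β-rule — branch into p4  //  (~p2 & ~((p1 -> p1) & p3)).
      branch 2.1 (add p4):
        ○ open, literals {p2=F, p4=T}.
      branch 2.2 (add (~p2 & ~((p1 -> p1) & p3))):
        (~p2 & ~((p1 -> p1) & p3)): α-rule — add ~p2, ~((p1 -> p1) & p3).
        ~((p1 -> p1) & p3): β-rule — branch into ~(p1 -> p1)  //  ~p3.
          branch 2.2.1 (add ~(p1 -> p1)):
            ~(p1 -> p1): α-rule — add p1, ~p1.
            × closes — contains both p1 and ~p1.
          branch 2.2.2 (add ~p3):
            ○ open, literals {p2=F, p3=F}.
4 branches closed, 5 open.
Each open branch fixes some atoms; the unmentioned ones are free. Counting distinct full assignments: branch {p1=T, p4=T} (p2, p3) contributes 4 new; branch {p1=F, p2=F, p3=F, p4=F} (none free) contributes 1 new; branch {p1=T, p2=F, p3=F, p4=T} (none free) contributes 0 new; branch {p2=F, p4=T} (p1, p3) contributes 2 new; branch {p2=F, p3=F} (p1, p4) contributes 1 new. Total: 8.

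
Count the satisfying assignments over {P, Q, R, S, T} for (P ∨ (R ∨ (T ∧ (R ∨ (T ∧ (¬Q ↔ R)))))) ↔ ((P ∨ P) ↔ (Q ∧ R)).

Initial set: {T ((P ∨ (R ∨ (T ∧ (R ∨ (T ∧ (¬Q ↔ R)))))) ↔ ((P ∨ P) ↔ (Q ∧ R)))}.
T ((P ∨ (R ∨ (T ∧ (R ∨ (T ∧ (¬Q ↔ R)))))) ↔ ((P ∨ P) ↔ (Q ∧ R))): β-rule — branch into T (P ∨ (R ∨ (T ∧ (R ∨ (T ∧ (¬Q ↔ R)))))), T ((P ∨ P) ↔ (Q ∧ R))  //  F (P ∨ (R ∨ (T ∧ (R ∨ (T ∧ (¬Q ↔ R)))))), F ((P ∨ P) ↔ (Q ∧ R)).
  branch 1 (add T (P ∨ (R ∨ (T ∧ (R ∨ (T ∧ (¬Q ↔ R)))))), T ((P ∨ P) ↔ (Q ∧ R))):
    T (P ∨ (R ∨ (T ∧ (R ∨ (T ∧ (¬Q ↔ R)))))): β-rule — branch into T P  //  T (R ∨ (T ∧ (R ∨ (T ∧ (¬Q ↔ R))))).
      branch 1.1 (add T P):
        T ((P ∨ P) ↔ (Q ∧ R)): β-rule — branch into T (P ∨ P), T (Q ∧ R)  //  F (P ∨ P), F (Q ∧ R).
          branch 1.1.1 (add T (P ∨ P), T (Q ∧ R)):
            T (Q ∧ R): α-rule — add T Q, T R.
            T (P ∨ P): β-rule — branch into T P  //  T P.
              branch 1.1.1.1 (add T P):
                ○ open, literals {P=T, Q=T, R=T}.
              branch 1.1.1.2 (add T P):
                ○ open, literals {P=T, Q=T, R=T}.
          branch 1.1.2 (add F (P ∨ P), F (Q ∧ R)):
            F (P ∨ P): α-rule — add F P, F P.
            × closes — contains both P and ¬P.
      branch 1.2 (add T (R ∨ (T ∧ (R ∨ (T ∧ (¬Q ↔ R)))))):
        T ((P ∨ P) ↔ (Q ∧ R)): β-rule — branch into T (P ∨ P), T (Q ∧ R)  //  F (P ∨ P), F (Q ∧ R).
          branch 1.2.1 (add T (P ∨ P), T (Q ∧ R)):
            T (Q ∧ R): α-rule — add T Q, T R.
            T (R ∨ (T ∧ (R ∨ (T ∧ (¬Q ↔ R))))): β-rule — branch into T R  //  T (T ∧ (R ∨ (T ∧ (¬Q ↔ R)))).
              branch 1.2.1.1 (add T R):
                T (P ∨ P): β-rule — branch into T P  //  T P.
                  branch 1.2.1.1.1 (add T P):
                    ○ open, literals {P=T, Q=T, R=T}.
                  branch 1.2.1.1.2 (add T P):
                    ○ open, literals {P=T, Q=T, R=T}.
              branch 1.2.1.2 (add T (T ∧ (R ∨ (T ∧ (¬Q ↔ R))))):
                T (T ∧ (R ∨ (T ∧ (¬Q ↔ R)))): α-rule — add T T, T (R ∨ (T ∧ (¬Q ↔ R))).
                T (P ∨ P): β-rule — branch into T P  //  T P.
                  branch 1.2.1.2.1 (add T P):
                    T (R ∨ (T ∧ (¬Q ↔ R))): β-rule — branch into T R  //  T (T ∧ (¬Q ↔ R)).
                      branch 1.2.1.2.1.1 (add T R):
                        ○ open, literals {P=T, Q=T, R=T, T=T}.
                      branch 1.2.1.2.1.2 (add T (T ∧ (¬Q ↔ R))):
                        T (T ∧ (¬Q ↔ R)): α-rule — add T T, T (¬Q ↔ R).
                        T (¬Q ↔ R): β-rule — branch into T ¬Q, T R  //  F ¬Q, F R.
                          branch 1.2.1.2.1.2.1 (add T ¬Q, T R):
                            × closes — contains both Q and ¬Q.
                          branch 1.2.1.2.1.2.2 (add F ¬Q, F R):
                            × closes — contains both R and ¬R.
                  branch 1.2.1.2.2 (add T P):
                    T (R ∨ (T ∧ (¬Q ↔ R))): β-rule — branch into T R  //  T (T ∧ (¬Q ↔ R)).
                      branch 1.2.1.2.2.1 (add T R):
                        ○ open, literals {P=T, Q=T, R=T, T=T}.
                      branch 1.2.1.2.2.2 (add T (T ∧ (¬Q ↔ R))):
                        T (T ∧ (¬Q ↔ R)): α-rule — add T T, T (¬Q ↔ R).
                        T (¬Q ↔ R): β-rule — branch into T ¬Q, T R  //  F ¬Q, F R.
                          branch 1.2.1.2.2.2.1 (add T ¬Q, T R):
                            × closes — contains both Q and ¬Q.
                          branch 1.2.1.2.2.2.2 (add F ¬Q, F R):
                            × closes — contains both R and ¬R.
          branch 1.2.2 (add F (P ∨ P), F (Q ∧ R)):
            F (P ∨ P): α-rule — add F P, F P.
            T (R ∨ (T ∧ (R ∨ (T ∧ (¬Q ↔ R))))): β-rule — branch into T R  //  T (T ∧ (R ∨ (T ∧ (¬Q ↔ R)))).
              branch 1.2.2.1 (add T R):
                F (Q ∧ R): β-rule — branch into F Q  //  F R.
                  branch 1.2.2.1.1 (add F Q):
                    ○ open, literals {P=F, Q=F, R=T}.
                  branch 1.2.2.1.2 (add F R):
                    × closes — contains both R and ¬R.
              branch 1.2.2.2 (add T (T ∧ (R ∨ (T ∧ (¬Q ↔ R))))):
                T (T ∧ (R ∨ (T ∧ (¬Q ↔ R)))): α-rule — add T T, T (R ∨ (T ∧ (¬Q ↔ R))).
                F (Q ∧ R): β-rule — branch into F Q  //  F R.
                  branch 1.2.2.2.1 (add F Q):
                    T (R ∨ (T ∧ (¬Q ↔ R))): β-rule — branch into T R  //  T (T ∧ (¬Q ↔ R)).
                      branch 1.2.2.2.1.1 (add T R):
                        ○ open, literals {P=F, Q=F, R=T, T=T}.
                      branch 1.2.2.2.1.2 (add T (T ∧ (¬Q ↔ R))):
                        T (T ∧ (¬Q ↔ R)): α-rule — add T T, T (¬Q ↔ R).
                        T (¬Q ↔ R): β-rule — branch into T ¬Q, T R  //  F ¬Q, F R.
                          branch 1.2.2.2.1.2.1 (add T ¬Q, T R):
                            ○ open, literals {P=F, Q=F, R=T, T=T}.
                          branch 1.2.2.2.1.2.2 (add F ¬Q, F R):
                            × closes — contains both Q and ¬Q.
                  branch 1.2.2.2.2 (add F R):
                    T (R ∨ (T ∧ (¬Q ↔ R))): β-rule — branch into T R  //  T (T ∧ (¬Q ↔ R)).
                      branch 1.2.2.2.2.1 (add T R):
                        × closes — contains both R and ¬R.
                      branch 1.2.2.2.2.2 (add T (T ∧ (¬Q ↔ R))):
                        T (T ∧ (¬Q ↔ R)): α-rule — add T T, T (¬Q ↔ R).
                        T (¬Q ↔ R): β-rule — branch into T ¬Q, T R  //  F ¬Q, F R.
                          branch 1.2.2.2.2.2.1 (add T ¬Q, T R):
                            × closes — contains both R and ¬R.
                          branch 1.2.2.2.2.2.2 (add F ¬Q, F R):
                            ○ open, literals {P=F, Q=T, R=F, T=T}.
  branch 2 (add F (P ∨ (R ∨ (T ∧ (R ∨ (T ∧ (¬Q ↔ R)))))), F ((P ∨ P) ↔ (Q ∧ R))):
    F (P ∨ (R ∨ (T ∧ (R ∨ (T ∧ (¬Q ↔ R)))))): α-rule — add F P, F (R ∨ (T ∧ (R ∨ (T ∧ (¬Q ↔ R))))).
    F (R ∨ (T ∧ (R ∨ (T ∧ (¬Q ↔ R))))): α-rule — add F R, F (T ∧ (R ∨ (T ∧ (¬Q ↔ R)))).
    F ((P ∨ P) ↔ (Q ∧ R)): β-rule — branch into T (P ∨ P), F (Q ∧ R)  //  F (P ∨ P), T (Q ∧ R).
      branch 2.1 (add T (P ∨ P), F (Q ∧ R)):
        F (T ∧ (R ∨ (T ∧ (¬Q ↔ R)))): β-rule — branch into F T  //  F (R ∨ (T ∧ (¬Q ↔ R))).
          branch 2.1.1 (add F T):
            T (P ∨ P): β-rule — branch into T P  //  T P.
              branch 2.1.1.1 (add T P):
                × closes — contains both P and ¬P.
              branch 2.1.1.2 (add T P):
                × closes — contains both P and ¬P.
          branch 2.1.2 (add F (R ∨ (T ∧ (¬Q ↔ R)))):
            F (R ∨ (T ∧ (¬Q ↔ R))): α-rule — add F R, F (T ∧ (¬Q ↔ R)).
            T (P ∨ P): β-rule — branch into T P  //  T P.
              branch 2.1.2.1 (add T P):
                × closes — contains both P and ¬P.
              branch 2.1.2.2 (add T P):
                × closes — contains both P and ¬P.
      branch 2.2 (add F (P ∨ P), T (Q ∧ R)):
        F (P ∨ P): α-rule — add F P, F P.
        T (Q ∧ R): α-rule — add T Q, T R.
        × closes — contains both R and ¬R.
14 branches closed, 10 open.
Each open branch fixes some atoms; the unmentioned ones are free. Counting distinct full assignments: branch {P=T, Q=T, R=T} (S, T) contributes 4 new; branch {P=T, Q=T, R=T} (S, T) contributes 0 new; branch {P=T, Q=T, R=T} (S, T) contributes 0 new; branch {P=T, Q=T, R=T} (S, T) contributes 0 new; branch {P=T, Q=T, R=T, T=T} (S) contributes 0 new; branch {P=T, Q=T, R=T, T=T} (S) contributes 0 new; branch {P=F, Q=F, R=T} (S, T) contributes 4 new; branch {P=F, Q=F, R=T, T=T} (S) contributes 0 new; branch {P=F, Q=F, R=T, T=T} (S) contributes 0 new; branch {P=F, Q=T, R=F, T=T} (S) contributes 2 new. Total: 10.

10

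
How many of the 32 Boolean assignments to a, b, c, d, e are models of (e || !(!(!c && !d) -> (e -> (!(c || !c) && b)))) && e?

Initial set: {((e || !(!(!c && !d) -> (e -> (!(c || !c) && b)))) && e)}.
((e || !(!(!c && !d) -> (e -> (!(c || !c) && b)))) && e): α-rule — add (e || !(!(!c && !d) -> (e -> (!(c || !c) && b)))), e.
(e || !(!(!c && !d) -> (e -> (!(c || !c) && b)))): β-rule — branch into e  //  !(!(!c && !d) -> (e -> (!(c || !c) && b))).
  branch 1 (add e):
    ○ open, literals {e=T}.
  branch 2 (add !(!(!c && !d) -> (e -> (!(c || !c) && b)))):
    !(!(!c && !d) -> (e -> (!(c || !c) && b))): α-rule — add !(!c && !d), !(e -> (!(c || !c) && b)).
    !(e -> (!(c || !c) && b)): α-rule — add e, !(!(c || !c) && b).
    !(!c && !d): β-rule — branch into !!c  //  !!d.
      branch 2.1 (add !!c):
        !(!(c || !c) && b): β-rule — branch into !!(c || !c)  //  !b.
          branch 2.1.1 (add !!(c || !c)):
            !!(c || !c): β-rule — branch into c  //  !c.
              branch 2.1.1.1 (add c):
                ○ open, literals {c=T, e=T}.
              branch 2.1.1.2 (add !c):
                × closes — contains both c and !c.
          branch 2.1.2 (add !b):
            ○ open, literals {b=F, c=T, e=T}.
      branch 2.2 (add !!d):
        !(!(c || !c) && b): β-rule — branch into !!(c || !c)  //  !b.
          branch 2.2.1 (add !!(c || !c)):
            !!(c || !c): β-rule — branch into c  //  !c.
              branch 2.2.1.1 (add c):
                ○ open, literals {c=T, d=T, e=T}.
              branch 2.2.1.2 (add !c):
                ○ open, literals {c=F, d=T, e=T}.
          branch 2.2.2 (add !b):
            ○ open, literals {b=F, d=T, e=T}.
1 branch closed, 6 open.
Each open branch fixes some atoms; the unmentioned ones are free. Counting distinct full assignments: branch {e=T} (a, b, c, d) contributes 16 new; branch {c=T, e=T} (a, b, d) contributes 0 new; branch {b=F, c=T, e=T} (a, d) contributes 0 new; branch {c=T, d=T, e=T} (a, b) contributes 0 new; branch {c=F, d=T, e=T} (a, b) contributes 0 new; branch {b=F, d=T, e=T} (a, c) contributes 0 new. Total: 16.

16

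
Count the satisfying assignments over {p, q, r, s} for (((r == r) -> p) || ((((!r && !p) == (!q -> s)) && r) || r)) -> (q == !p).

Initial set: {((((r == r) -> p) || ((((!r && !p) == (!q -> s)) && r) || r)) -> (q == !p))}.
((((r == r) -> p) || ((((!r && !p) == (!q -> s)) && r) || r)) -> (q == !p)): β-rule — branch into !(((r == r) -> p) || ((((!r && !p) == (!q -> s)) && r) || r))  //  (q == !p).
  branch 1 (add !(((r == r) -> p) || ((((!r && !p) == (!q -> s)) && r) || r))):
    !(((r == r) -> p) || ((((!r && !p) == (!q -> s)) && r) || r)): α-rule — add !((r == r) -> p), !((((!r && !p) == (!q -> s)) && r) || r).
    !((r == r) -> p): α-rule — add (r == r), !p.
    !((((!r && !p) == (!q -> s)) && r) || r): α-rule — add !(((!r && !p) == (!q -> s)) && r), !r.
    (r == r): β-rule — branch into r, r  //  !r, !r.
      branch 1.1 (add r, r):
        × closes — contains both r and !r.
      branch 1.2 (add !r, !r):
        !(((!r && !p) == (!q -> s)) && r): β-rule — branch into !((!r && !p) == (!q -> s))  //  !r.
          branch 1.2.1 (add !((!r && !p) == (!q -> s))):
            !((!r && !p) == (!q -> s)): β-rule — branch into (!r && !p), !(!q -> s)  //  !(!r && !p), (!q -> s).
              branch 1.2.1.1 (add (!r && !p), !(!q -> s)):
                (!r && !p): α-rule — add !r, !p.
                !(!q -> s): α-rule — add !q, !s.
                ○ open, literals {p=0, q=0, r=0, s=0}.
              branch 1.2.1.2 (add !(!r && !p), (!q -> s)):
                !(!r && !p): β-rule — branch into !!r  //  !!p.
                  branch 1.2.1.2.1 (add !!r):
                    × closes — contains both r and !r.
                  branch 1.2.1.2.2 (add !!p):
                    × closes — contains both p and !p.
          branch 1.2.2 (add !r):
            ○ open, literals {p=0, r=0}.
  branch 2 (add (q == !p)):
    (q == !p): β-rule — branch into q, !p  //  !q, !!p.
      branch 2.1 (add q, !p):
        ○ open, literals {p=0, q=1}.
      branch 2.2 (add !q, !!p):
        ○ open, literals {p=1, q=0}.
3 branches closed, 4 open.
Each open branch fixes some atoms; the unmentioned ones are free. Counting distinct full assignments: branch {p=0, q=0, r=0, s=0} (none free) contributes 1 new; branch {p=0, r=0} (q, s) contributes 3 new; branch {p=0, q=1} (r, s) contributes 2 new; branch {p=1, q=0} (r, s) contributes 4 new. Total: 10.

10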